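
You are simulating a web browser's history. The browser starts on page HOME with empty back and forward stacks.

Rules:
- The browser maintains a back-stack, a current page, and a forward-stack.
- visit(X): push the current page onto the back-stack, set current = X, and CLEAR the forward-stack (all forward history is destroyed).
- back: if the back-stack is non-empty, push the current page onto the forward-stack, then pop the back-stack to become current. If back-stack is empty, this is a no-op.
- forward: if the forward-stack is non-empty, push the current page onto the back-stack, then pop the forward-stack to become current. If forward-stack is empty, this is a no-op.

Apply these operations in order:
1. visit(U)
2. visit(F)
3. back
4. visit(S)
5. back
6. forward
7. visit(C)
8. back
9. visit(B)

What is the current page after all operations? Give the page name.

After 1 (visit(U)): cur=U back=1 fwd=0
After 2 (visit(F)): cur=F back=2 fwd=0
After 3 (back): cur=U back=1 fwd=1
After 4 (visit(S)): cur=S back=2 fwd=0
After 5 (back): cur=U back=1 fwd=1
After 6 (forward): cur=S back=2 fwd=0
After 7 (visit(C)): cur=C back=3 fwd=0
After 8 (back): cur=S back=2 fwd=1
After 9 (visit(B)): cur=B back=3 fwd=0

Answer: B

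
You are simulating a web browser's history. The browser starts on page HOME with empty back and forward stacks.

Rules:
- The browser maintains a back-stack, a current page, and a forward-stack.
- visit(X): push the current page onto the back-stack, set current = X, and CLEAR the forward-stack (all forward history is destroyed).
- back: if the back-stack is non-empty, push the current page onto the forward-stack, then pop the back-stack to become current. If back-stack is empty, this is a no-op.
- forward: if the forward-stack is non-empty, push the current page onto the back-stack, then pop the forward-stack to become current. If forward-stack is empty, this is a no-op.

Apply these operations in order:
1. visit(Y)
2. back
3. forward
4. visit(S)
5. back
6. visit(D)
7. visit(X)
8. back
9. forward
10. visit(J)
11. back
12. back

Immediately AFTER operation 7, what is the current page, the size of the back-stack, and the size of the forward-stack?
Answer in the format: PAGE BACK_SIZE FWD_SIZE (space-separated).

After 1 (visit(Y)): cur=Y back=1 fwd=0
After 2 (back): cur=HOME back=0 fwd=1
After 3 (forward): cur=Y back=1 fwd=0
After 4 (visit(S)): cur=S back=2 fwd=0
After 5 (back): cur=Y back=1 fwd=1
After 6 (visit(D)): cur=D back=2 fwd=0
After 7 (visit(X)): cur=X back=3 fwd=0

X 3 0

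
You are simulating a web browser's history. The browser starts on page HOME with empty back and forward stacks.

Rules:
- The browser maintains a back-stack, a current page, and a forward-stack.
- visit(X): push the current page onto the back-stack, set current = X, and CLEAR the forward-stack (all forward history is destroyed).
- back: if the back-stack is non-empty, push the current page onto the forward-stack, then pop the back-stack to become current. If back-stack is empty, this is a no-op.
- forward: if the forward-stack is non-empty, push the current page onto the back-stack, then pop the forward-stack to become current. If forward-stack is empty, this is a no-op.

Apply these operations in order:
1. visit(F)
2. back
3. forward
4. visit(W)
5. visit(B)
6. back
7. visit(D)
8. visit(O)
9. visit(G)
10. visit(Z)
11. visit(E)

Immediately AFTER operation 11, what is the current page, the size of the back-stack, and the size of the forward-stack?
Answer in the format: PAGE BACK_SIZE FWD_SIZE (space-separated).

After 1 (visit(F)): cur=F back=1 fwd=0
After 2 (back): cur=HOME back=0 fwd=1
After 3 (forward): cur=F back=1 fwd=0
After 4 (visit(W)): cur=W back=2 fwd=0
After 5 (visit(B)): cur=B back=3 fwd=0
After 6 (back): cur=W back=2 fwd=1
After 7 (visit(D)): cur=D back=3 fwd=0
After 8 (visit(O)): cur=O back=4 fwd=0
After 9 (visit(G)): cur=G back=5 fwd=0
After 10 (visit(Z)): cur=Z back=6 fwd=0
After 11 (visit(E)): cur=E back=7 fwd=0

E 7 0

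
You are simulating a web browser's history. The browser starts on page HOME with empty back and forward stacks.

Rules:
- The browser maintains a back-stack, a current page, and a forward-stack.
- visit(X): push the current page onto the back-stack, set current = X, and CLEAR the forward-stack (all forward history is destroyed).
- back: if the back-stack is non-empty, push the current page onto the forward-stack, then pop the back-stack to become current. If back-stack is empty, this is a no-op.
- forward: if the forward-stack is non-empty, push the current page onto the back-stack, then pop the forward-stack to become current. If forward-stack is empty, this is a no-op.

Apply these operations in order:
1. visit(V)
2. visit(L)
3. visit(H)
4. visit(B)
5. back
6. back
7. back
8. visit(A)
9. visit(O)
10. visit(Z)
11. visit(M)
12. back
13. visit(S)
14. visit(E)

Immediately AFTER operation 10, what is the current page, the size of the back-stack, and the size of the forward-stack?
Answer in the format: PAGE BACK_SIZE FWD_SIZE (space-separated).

After 1 (visit(V)): cur=V back=1 fwd=0
After 2 (visit(L)): cur=L back=2 fwd=0
After 3 (visit(H)): cur=H back=3 fwd=0
After 4 (visit(B)): cur=B back=4 fwd=0
After 5 (back): cur=H back=3 fwd=1
After 6 (back): cur=L back=2 fwd=2
After 7 (back): cur=V back=1 fwd=3
After 8 (visit(A)): cur=A back=2 fwd=0
After 9 (visit(O)): cur=O back=3 fwd=0
After 10 (visit(Z)): cur=Z back=4 fwd=0

Z 4 0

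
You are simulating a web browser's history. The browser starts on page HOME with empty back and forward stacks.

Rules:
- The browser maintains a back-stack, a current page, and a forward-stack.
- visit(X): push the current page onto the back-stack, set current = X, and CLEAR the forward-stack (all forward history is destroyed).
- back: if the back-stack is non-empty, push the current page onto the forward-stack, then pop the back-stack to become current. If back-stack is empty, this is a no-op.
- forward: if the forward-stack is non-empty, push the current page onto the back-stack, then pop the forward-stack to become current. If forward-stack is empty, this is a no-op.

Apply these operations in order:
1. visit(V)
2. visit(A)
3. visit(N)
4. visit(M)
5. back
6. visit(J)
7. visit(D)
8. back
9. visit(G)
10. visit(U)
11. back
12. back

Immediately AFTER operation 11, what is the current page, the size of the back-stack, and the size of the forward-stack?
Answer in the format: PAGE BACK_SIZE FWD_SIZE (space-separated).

After 1 (visit(V)): cur=V back=1 fwd=0
After 2 (visit(A)): cur=A back=2 fwd=0
After 3 (visit(N)): cur=N back=3 fwd=0
After 4 (visit(M)): cur=M back=4 fwd=0
After 5 (back): cur=N back=3 fwd=1
After 6 (visit(J)): cur=J back=4 fwd=0
After 7 (visit(D)): cur=D back=5 fwd=0
After 8 (back): cur=J back=4 fwd=1
After 9 (visit(G)): cur=G back=5 fwd=0
After 10 (visit(U)): cur=U back=6 fwd=0
After 11 (back): cur=G back=5 fwd=1

G 5 1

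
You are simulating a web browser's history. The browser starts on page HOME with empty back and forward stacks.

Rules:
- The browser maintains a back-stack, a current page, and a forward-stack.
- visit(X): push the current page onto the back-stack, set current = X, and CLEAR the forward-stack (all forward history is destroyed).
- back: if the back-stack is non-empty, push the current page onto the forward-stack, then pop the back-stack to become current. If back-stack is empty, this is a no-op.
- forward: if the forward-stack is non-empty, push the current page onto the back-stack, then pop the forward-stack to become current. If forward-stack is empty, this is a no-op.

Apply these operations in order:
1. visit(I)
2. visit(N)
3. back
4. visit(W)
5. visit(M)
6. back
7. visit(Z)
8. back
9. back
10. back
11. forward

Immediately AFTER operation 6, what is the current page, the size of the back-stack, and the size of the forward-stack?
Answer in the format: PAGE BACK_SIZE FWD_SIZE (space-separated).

After 1 (visit(I)): cur=I back=1 fwd=0
After 2 (visit(N)): cur=N back=2 fwd=0
After 3 (back): cur=I back=1 fwd=1
After 4 (visit(W)): cur=W back=2 fwd=0
After 5 (visit(M)): cur=M back=3 fwd=0
After 6 (back): cur=W back=2 fwd=1

W 2 1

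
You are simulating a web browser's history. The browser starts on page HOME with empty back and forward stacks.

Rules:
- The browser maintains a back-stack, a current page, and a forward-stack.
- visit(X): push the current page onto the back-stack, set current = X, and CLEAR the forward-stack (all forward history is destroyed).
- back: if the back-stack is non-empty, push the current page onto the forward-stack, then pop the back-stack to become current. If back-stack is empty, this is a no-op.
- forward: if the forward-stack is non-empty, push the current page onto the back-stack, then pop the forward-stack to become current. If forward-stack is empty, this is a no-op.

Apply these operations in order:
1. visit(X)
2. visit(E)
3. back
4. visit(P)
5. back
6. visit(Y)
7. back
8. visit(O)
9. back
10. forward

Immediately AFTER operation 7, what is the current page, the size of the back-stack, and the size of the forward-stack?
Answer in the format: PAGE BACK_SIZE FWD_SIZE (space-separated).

After 1 (visit(X)): cur=X back=1 fwd=0
After 2 (visit(E)): cur=E back=2 fwd=0
After 3 (back): cur=X back=1 fwd=1
After 4 (visit(P)): cur=P back=2 fwd=0
After 5 (back): cur=X back=1 fwd=1
After 6 (visit(Y)): cur=Y back=2 fwd=0
After 7 (back): cur=X back=1 fwd=1

X 1 1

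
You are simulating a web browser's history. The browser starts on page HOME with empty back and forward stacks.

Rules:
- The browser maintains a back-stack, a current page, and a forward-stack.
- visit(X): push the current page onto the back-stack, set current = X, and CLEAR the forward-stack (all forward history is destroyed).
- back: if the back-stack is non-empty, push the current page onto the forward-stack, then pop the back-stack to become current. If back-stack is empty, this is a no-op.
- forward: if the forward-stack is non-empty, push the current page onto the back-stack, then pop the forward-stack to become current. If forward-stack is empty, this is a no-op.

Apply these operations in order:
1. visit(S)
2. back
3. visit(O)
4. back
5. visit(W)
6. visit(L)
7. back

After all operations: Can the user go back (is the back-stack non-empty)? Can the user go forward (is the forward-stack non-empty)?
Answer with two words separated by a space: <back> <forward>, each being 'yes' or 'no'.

After 1 (visit(S)): cur=S back=1 fwd=0
After 2 (back): cur=HOME back=0 fwd=1
After 3 (visit(O)): cur=O back=1 fwd=0
After 4 (back): cur=HOME back=0 fwd=1
After 5 (visit(W)): cur=W back=1 fwd=0
After 6 (visit(L)): cur=L back=2 fwd=0
After 7 (back): cur=W back=1 fwd=1

Answer: yes yes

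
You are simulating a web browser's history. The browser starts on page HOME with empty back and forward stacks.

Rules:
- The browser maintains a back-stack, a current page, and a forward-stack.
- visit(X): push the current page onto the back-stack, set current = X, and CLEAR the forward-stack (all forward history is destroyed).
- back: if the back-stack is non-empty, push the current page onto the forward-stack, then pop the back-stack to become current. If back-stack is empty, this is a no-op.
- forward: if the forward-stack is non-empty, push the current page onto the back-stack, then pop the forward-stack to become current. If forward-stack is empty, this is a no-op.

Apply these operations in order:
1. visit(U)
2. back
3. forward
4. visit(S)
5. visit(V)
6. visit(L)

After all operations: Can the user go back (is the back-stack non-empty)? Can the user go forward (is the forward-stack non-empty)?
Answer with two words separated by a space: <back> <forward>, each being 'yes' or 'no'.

Answer: yes no

Derivation:
After 1 (visit(U)): cur=U back=1 fwd=0
After 2 (back): cur=HOME back=0 fwd=1
After 3 (forward): cur=U back=1 fwd=0
After 4 (visit(S)): cur=S back=2 fwd=0
After 5 (visit(V)): cur=V back=3 fwd=0
After 6 (visit(L)): cur=L back=4 fwd=0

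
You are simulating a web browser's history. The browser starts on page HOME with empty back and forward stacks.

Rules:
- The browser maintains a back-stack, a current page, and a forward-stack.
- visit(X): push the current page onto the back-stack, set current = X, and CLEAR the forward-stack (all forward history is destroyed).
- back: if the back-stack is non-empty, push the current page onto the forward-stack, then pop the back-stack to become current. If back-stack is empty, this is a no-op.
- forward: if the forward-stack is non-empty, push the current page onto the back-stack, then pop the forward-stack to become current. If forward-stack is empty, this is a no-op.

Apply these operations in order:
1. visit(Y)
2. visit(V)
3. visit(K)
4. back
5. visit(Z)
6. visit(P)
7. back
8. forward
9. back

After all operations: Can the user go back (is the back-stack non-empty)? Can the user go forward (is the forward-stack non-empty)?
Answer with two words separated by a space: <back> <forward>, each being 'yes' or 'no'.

After 1 (visit(Y)): cur=Y back=1 fwd=0
After 2 (visit(V)): cur=V back=2 fwd=0
After 3 (visit(K)): cur=K back=3 fwd=0
After 4 (back): cur=V back=2 fwd=1
After 5 (visit(Z)): cur=Z back=3 fwd=0
After 6 (visit(P)): cur=P back=4 fwd=0
After 7 (back): cur=Z back=3 fwd=1
After 8 (forward): cur=P back=4 fwd=0
After 9 (back): cur=Z back=3 fwd=1

Answer: yes yes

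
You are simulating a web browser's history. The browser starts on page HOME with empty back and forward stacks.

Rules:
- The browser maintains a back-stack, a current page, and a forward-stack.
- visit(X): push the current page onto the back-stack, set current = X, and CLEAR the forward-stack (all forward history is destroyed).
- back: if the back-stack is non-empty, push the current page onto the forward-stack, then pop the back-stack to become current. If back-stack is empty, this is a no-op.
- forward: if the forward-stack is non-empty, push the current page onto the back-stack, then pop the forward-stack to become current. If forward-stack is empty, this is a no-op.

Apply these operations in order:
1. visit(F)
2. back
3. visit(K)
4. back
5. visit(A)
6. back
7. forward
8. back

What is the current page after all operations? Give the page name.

Answer: HOME

Derivation:
After 1 (visit(F)): cur=F back=1 fwd=0
After 2 (back): cur=HOME back=0 fwd=1
After 3 (visit(K)): cur=K back=1 fwd=0
After 4 (back): cur=HOME back=0 fwd=1
After 5 (visit(A)): cur=A back=1 fwd=0
After 6 (back): cur=HOME back=0 fwd=1
After 7 (forward): cur=A back=1 fwd=0
After 8 (back): cur=HOME back=0 fwd=1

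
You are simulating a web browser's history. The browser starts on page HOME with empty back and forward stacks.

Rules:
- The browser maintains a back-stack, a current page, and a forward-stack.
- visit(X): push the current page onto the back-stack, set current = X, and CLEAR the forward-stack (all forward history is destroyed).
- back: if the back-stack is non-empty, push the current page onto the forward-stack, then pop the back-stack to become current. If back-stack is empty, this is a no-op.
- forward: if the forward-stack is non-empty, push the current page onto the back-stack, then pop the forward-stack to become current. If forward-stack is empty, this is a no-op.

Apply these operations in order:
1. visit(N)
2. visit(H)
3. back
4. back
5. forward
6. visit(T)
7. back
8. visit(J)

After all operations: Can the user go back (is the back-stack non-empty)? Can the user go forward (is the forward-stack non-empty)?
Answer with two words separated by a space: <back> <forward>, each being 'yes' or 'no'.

After 1 (visit(N)): cur=N back=1 fwd=0
After 2 (visit(H)): cur=H back=2 fwd=0
After 3 (back): cur=N back=1 fwd=1
After 4 (back): cur=HOME back=0 fwd=2
After 5 (forward): cur=N back=1 fwd=1
After 6 (visit(T)): cur=T back=2 fwd=0
After 7 (back): cur=N back=1 fwd=1
After 8 (visit(J)): cur=J back=2 fwd=0

Answer: yes no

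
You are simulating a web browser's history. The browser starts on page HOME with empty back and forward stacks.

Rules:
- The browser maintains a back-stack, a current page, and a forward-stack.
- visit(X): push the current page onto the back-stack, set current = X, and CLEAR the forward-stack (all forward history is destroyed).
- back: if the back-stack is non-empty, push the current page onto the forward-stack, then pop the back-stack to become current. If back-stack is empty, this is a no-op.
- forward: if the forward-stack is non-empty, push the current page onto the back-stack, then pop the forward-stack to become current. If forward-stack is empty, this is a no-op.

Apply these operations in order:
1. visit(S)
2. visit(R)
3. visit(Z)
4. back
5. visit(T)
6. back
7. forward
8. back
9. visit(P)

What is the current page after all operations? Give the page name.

Answer: P

Derivation:
After 1 (visit(S)): cur=S back=1 fwd=0
After 2 (visit(R)): cur=R back=2 fwd=0
After 3 (visit(Z)): cur=Z back=3 fwd=0
After 4 (back): cur=R back=2 fwd=1
After 5 (visit(T)): cur=T back=3 fwd=0
After 6 (back): cur=R back=2 fwd=1
After 7 (forward): cur=T back=3 fwd=0
After 8 (back): cur=R back=2 fwd=1
After 9 (visit(P)): cur=P back=3 fwd=0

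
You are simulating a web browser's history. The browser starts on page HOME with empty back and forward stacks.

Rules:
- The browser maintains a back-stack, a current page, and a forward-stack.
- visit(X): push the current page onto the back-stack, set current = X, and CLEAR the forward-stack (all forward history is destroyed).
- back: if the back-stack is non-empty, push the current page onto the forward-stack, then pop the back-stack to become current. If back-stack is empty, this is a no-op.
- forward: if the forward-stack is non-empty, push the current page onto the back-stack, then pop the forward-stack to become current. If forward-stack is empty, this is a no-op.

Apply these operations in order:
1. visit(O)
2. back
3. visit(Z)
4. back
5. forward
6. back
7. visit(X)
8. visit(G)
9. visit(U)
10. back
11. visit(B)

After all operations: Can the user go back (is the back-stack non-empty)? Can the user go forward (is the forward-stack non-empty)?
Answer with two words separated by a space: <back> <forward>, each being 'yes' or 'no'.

After 1 (visit(O)): cur=O back=1 fwd=0
After 2 (back): cur=HOME back=0 fwd=1
After 3 (visit(Z)): cur=Z back=1 fwd=0
After 4 (back): cur=HOME back=0 fwd=1
After 5 (forward): cur=Z back=1 fwd=0
After 6 (back): cur=HOME back=0 fwd=1
After 7 (visit(X)): cur=X back=1 fwd=0
After 8 (visit(G)): cur=G back=2 fwd=0
After 9 (visit(U)): cur=U back=3 fwd=0
After 10 (back): cur=G back=2 fwd=1
After 11 (visit(B)): cur=B back=3 fwd=0

Answer: yes no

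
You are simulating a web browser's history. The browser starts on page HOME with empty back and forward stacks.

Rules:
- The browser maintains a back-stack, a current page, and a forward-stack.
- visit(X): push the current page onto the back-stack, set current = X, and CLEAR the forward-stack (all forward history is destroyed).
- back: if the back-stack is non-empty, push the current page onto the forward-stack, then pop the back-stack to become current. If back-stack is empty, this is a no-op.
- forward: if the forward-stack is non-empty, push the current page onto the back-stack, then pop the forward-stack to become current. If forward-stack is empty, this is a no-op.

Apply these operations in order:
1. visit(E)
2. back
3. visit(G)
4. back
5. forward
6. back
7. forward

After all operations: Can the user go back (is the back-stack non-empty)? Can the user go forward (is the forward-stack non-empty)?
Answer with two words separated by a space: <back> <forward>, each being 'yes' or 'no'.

Answer: yes no

Derivation:
After 1 (visit(E)): cur=E back=1 fwd=0
After 2 (back): cur=HOME back=0 fwd=1
After 3 (visit(G)): cur=G back=1 fwd=0
After 4 (back): cur=HOME back=0 fwd=1
After 5 (forward): cur=G back=1 fwd=0
After 6 (back): cur=HOME back=0 fwd=1
After 7 (forward): cur=G back=1 fwd=0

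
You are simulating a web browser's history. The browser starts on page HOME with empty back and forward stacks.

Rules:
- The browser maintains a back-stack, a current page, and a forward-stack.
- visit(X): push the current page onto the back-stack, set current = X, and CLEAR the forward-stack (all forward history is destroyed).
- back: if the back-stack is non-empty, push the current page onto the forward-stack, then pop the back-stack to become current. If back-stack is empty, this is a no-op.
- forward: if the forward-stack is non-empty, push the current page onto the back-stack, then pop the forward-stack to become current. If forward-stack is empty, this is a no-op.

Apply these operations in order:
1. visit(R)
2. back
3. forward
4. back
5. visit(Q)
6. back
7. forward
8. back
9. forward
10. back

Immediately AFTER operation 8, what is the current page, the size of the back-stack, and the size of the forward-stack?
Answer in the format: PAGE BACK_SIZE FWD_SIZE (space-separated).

After 1 (visit(R)): cur=R back=1 fwd=0
After 2 (back): cur=HOME back=0 fwd=1
After 3 (forward): cur=R back=1 fwd=0
After 4 (back): cur=HOME back=0 fwd=1
After 5 (visit(Q)): cur=Q back=1 fwd=0
After 6 (back): cur=HOME back=0 fwd=1
After 7 (forward): cur=Q back=1 fwd=0
After 8 (back): cur=HOME back=0 fwd=1

HOME 0 1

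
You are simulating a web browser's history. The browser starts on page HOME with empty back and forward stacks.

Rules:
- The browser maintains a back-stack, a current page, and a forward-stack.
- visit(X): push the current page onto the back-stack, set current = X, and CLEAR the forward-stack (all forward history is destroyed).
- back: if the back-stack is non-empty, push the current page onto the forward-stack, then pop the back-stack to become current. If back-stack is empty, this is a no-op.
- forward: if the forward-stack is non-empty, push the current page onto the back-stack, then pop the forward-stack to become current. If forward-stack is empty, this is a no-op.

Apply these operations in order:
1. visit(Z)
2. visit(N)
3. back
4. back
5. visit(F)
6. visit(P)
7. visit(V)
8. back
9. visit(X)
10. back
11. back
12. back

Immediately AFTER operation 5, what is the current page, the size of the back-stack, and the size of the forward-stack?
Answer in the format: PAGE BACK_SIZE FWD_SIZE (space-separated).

After 1 (visit(Z)): cur=Z back=1 fwd=0
After 2 (visit(N)): cur=N back=2 fwd=0
After 3 (back): cur=Z back=1 fwd=1
After 4 (back): cur=HOME back=0 fwd=2
After 5 (visit(F)): cur=F back=1 fwd=0

F 1 0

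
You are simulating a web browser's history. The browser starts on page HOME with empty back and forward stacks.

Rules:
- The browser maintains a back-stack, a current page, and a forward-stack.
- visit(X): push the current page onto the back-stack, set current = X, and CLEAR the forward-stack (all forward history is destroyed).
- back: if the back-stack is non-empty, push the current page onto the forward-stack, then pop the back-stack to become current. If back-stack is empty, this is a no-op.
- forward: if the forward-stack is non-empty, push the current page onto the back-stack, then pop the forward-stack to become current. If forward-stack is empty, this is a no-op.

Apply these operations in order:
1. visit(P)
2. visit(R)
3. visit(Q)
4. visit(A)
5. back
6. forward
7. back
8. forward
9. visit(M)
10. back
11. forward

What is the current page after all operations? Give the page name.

After 1 (visit(P)): cur=P back=1 fwd=0
After 2 (visit(R)): cur=R back=2 fwd=0
After 3 (visit(Q)): cur=Q back=3 fwd=0
After 4 (visit(A)): cur=A back=4 fwd=0
After 5 (back): cur=Q back=3 fwd=1
After 6 (forward): cur=A back=4 fwd=0
After 7 (back): cur=Q back=3 fwd=1
After 8 (forward): cur=A back=4 fwd=0
After 9 (visit(M)): cur=M back=5 fwd=0
After 10 (back): cur=A back=4 fwd=1
After 11 (forward): cur=M back=5 fwd=0

Answer: M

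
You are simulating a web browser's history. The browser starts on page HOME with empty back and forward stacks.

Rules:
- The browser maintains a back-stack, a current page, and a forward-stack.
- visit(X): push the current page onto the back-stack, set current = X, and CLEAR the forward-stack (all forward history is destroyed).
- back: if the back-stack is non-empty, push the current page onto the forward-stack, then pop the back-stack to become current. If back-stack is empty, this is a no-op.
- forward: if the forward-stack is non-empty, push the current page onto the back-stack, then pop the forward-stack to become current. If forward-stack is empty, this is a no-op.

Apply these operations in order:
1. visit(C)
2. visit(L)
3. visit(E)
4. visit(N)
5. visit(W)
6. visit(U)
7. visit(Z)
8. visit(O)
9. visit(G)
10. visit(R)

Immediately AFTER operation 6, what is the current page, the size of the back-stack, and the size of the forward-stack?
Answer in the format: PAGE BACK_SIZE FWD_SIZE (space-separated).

After 1 (visit(C)): cur=C back=1 fwd=0
After 2 (visit(L)): cur=L back=2 fwd=0
After 3 (visit(E)): cur=E back=3 fwd=0
After 4 (visit(N)): cur=N back=4 fwd=0
After 5 (visit(W)): cur=W back=5 fwd=0
After 6 (visit(U)): cur=U back=6 fwd=0

U 6 0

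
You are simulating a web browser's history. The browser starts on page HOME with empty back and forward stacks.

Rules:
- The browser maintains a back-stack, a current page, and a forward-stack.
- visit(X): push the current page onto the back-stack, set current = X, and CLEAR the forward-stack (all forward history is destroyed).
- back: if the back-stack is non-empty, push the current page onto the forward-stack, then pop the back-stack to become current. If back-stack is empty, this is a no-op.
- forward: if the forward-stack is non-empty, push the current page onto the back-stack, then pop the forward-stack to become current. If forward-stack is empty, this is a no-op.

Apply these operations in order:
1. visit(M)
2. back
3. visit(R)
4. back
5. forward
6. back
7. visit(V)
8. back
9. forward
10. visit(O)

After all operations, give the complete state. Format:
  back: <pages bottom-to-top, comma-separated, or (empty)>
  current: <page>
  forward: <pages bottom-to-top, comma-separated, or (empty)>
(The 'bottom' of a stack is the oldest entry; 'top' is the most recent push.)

After 1 (visit(M)): cur=M back=1 fwd=0
After 2 (back): cur=HOME back=0 fwd=1
After 3 (visit(R)): cur=R back=1 fwd=0
After 4 (back): cur=HOME back=0 fwd=1
After 5 (forward): cur=R back=1 fwd=0
After 6 (back): cur=HOME back=0 fwd=1
After 7 (visit(V)): cur=V back=1 fwd=0
After 8 (back): cur=HOME back=0 fwd=1
After 9 (forward): cur=V back=1 fwd=0
After 10 (visit(O)): cur=O back=2 fwd=0

Answer: back: HOME,V
current: O
forward: (empty)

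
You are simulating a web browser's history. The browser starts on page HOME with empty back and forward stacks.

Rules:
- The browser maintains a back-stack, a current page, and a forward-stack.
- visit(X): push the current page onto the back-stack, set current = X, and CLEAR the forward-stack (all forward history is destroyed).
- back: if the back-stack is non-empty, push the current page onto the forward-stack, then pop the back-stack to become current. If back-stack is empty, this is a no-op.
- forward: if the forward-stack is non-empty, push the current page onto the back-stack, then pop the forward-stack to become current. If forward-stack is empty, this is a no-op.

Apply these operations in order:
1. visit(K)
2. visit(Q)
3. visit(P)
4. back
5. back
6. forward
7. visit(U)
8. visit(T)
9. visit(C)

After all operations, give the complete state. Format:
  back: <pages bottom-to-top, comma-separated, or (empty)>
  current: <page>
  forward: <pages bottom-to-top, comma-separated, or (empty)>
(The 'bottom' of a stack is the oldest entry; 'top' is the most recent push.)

After 1 (visit(K)): cur=K back=1 fwd=0
After 2 (visit(Q)): cur=Q back=2 fwd=0
After 3 (visit(P)): cur=P back=3 fwd=0
After 4 (back): cur=Q back=2 fwd=1
After 5 (back): cur=K back=1 fwd=2
After 6 (forward): cur=Q back=2 fwd=1
After 7 (visit(U)): cur=U back=3 fwd=0
After 8 (visit(T)): cur=T back=4 fwd=0
After 9 (visit(C)): cur=C back=5 fwd=0

Answer: back: HOME,K,Q,U,T
current: C
forward: (empty)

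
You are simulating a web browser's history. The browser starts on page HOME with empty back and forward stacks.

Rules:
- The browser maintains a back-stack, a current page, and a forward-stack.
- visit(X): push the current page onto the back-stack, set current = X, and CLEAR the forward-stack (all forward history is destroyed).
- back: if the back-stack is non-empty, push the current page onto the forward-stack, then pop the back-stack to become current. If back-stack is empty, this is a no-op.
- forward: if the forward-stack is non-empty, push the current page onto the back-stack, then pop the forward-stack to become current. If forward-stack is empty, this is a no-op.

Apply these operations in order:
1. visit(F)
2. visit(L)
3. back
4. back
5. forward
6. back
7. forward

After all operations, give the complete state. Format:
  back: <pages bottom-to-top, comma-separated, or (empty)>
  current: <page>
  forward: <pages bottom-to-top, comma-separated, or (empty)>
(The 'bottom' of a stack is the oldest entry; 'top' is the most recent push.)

Answer: back: HOME
current: F
forward: L

Derivation:
After 1 (visit(F)): cur=F back=1 fwd=0
After 2 (visit(L)): cur=L back=2 fwd=0
After 3 (back): cur=F back=1 fwd=1
After 4 (back): cur=HOME back=0 fwd=2
After 5 (forward): cur=F back=1 fwd=1
After 6 (back): cur=HOME back=0 fwd=2
After 7 (forward): cur=F back=1 fwd=1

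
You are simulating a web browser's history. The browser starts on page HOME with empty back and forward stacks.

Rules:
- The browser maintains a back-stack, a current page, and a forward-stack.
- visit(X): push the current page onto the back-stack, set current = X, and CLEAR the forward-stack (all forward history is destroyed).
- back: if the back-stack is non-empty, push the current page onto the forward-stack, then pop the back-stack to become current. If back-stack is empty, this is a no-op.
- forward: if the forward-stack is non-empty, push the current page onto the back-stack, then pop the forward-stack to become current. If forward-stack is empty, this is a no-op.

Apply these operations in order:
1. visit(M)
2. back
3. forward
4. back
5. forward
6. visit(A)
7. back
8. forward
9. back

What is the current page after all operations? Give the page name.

Answer: M

Derivation:
After 1 (visit(M)): cur=M back=1 fwd=0
After 2 (back): cur=HOME back=0 fwd=1
After 3 (forward): cur=M back=1 fwd=0
After 4 (back): cur=HOME back=0 fwd=1
After 5 (forward): cur=M back=1 fwd=0
After 6 (visit(A)): cur=A back=2 fwd=0
After 7 (back): cur=M back=1 fwd=1
After 8 (forward): cur=A back=2 fwd=0
After 9 (back): cur=M back=1 fwd=1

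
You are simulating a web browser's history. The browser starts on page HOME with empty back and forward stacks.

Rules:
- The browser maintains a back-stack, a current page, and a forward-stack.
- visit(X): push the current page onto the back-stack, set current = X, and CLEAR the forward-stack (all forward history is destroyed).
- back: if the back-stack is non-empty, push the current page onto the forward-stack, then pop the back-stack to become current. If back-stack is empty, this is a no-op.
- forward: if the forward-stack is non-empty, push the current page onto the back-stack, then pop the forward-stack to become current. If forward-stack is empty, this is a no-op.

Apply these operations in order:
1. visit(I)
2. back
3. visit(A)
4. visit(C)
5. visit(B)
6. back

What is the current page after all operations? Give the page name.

Answer: C

Derivation:
After 1 (visit(I)): cur=I back=1 fwd=0
After 2 (back): cur=HOME back=0 fwd=1
After 3 (visit(A)): cur=A back=1 fwd=0
After 4 (visit(C)): cur=C back=2 fwd=0
After 5 (visit(B)): cur=B back=3 fwd=0
After 6 (back): cur=C back=2 fwd=1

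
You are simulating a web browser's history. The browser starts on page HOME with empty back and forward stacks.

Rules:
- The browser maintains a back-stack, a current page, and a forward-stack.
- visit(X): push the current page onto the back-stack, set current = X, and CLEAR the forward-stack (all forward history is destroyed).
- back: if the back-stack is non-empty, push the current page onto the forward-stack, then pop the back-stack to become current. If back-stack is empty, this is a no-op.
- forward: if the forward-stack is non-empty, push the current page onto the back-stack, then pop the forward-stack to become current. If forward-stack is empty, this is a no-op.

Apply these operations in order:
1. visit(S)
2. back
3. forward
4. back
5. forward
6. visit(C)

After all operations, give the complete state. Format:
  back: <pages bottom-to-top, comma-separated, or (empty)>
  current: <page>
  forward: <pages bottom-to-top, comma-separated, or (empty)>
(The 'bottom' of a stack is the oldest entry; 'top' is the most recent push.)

After 1 (visit(S)): cur=S back=1 fwd=0
After 2 (back): cur=HOME back=0 fwd=1
After 3 (forward): cur=S back=1 fwd=0
After 4 (back): cur=HOME back=0 fwd=1
After 5 (forward): cur=S back=1 fwd=0
After 6 (visit(C)): cur=C back=2 fwd=0

Answer: back: HOME,S
current: C
forward: (empty)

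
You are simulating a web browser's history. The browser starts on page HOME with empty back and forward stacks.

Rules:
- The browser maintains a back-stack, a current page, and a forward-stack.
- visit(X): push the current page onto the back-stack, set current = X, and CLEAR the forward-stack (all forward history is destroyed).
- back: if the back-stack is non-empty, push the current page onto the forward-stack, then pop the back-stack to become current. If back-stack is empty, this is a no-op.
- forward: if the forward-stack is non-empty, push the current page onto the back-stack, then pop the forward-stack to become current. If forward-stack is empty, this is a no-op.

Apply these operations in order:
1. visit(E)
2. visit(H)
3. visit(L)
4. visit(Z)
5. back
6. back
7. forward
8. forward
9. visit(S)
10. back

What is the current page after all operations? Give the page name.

Answer: Z

Derivation:
After 1 (visit(E)): cur=E back=1 fwd=0
After 2 (visit(H)): cur=H back=2 fwd=0
After 3 (visit(L)): cur=L back=3 fwd=0
After 4 (visit(Z)): cur=Z back=4 fwd=0
After 5 (back): cur=L back=3 fwd=1
After 6 (back): cur=H back=2 fwd=2
After 7 (forward): cur=L back=3 fwd=1
After 8 (forward): cur=Z back=4 fwd=0
After 9 (visit(S)): cur=S back=5 fwd=0
After 10 (back): cur=Z back=4 fwd=1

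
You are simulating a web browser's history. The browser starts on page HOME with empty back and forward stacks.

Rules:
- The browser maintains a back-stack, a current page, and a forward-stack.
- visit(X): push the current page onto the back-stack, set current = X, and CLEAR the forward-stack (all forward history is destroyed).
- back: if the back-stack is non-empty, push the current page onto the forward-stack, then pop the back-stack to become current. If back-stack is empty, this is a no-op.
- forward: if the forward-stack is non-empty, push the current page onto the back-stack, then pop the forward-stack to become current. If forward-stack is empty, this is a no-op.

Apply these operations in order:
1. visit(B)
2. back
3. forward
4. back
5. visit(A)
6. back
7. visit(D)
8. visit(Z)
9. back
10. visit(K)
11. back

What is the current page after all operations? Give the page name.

Answer: D

Derivation:
After 1 (visit(B)): cur=B back=1 fwd=0
After 2 (back): cur=HOME back=0 fwd=1
After 3 (forward): cur=B back=1 fwd=0
After 4 (back): cur=HOME back=0 fwd=1
After 5 (visit(A)): cur=A back=1 fwd=0
After 6 (back): cur=HOME back=0 fwd=1
After 7 (visit(D)): cur=D back=1 fwd=0
After 8 (visit(Z)): cur=Z back=2 fwd=0
After 9 (back): cur=D back=1 fwd=1
After 10 (visit(K)): cur=K back=2 fwd=0
After 11 (back): cur=D back=1 fwd=1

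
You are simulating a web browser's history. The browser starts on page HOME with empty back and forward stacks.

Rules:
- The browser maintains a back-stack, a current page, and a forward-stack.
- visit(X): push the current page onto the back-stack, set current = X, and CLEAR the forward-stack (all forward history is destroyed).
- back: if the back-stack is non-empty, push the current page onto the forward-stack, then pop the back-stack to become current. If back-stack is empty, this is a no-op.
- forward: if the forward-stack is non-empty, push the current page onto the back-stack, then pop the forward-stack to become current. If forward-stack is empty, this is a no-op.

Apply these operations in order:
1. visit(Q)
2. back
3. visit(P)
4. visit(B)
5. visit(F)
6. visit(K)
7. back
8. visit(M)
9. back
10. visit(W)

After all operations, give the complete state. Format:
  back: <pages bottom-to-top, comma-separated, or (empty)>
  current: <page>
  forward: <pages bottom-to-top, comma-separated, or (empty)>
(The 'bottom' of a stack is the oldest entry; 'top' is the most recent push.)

Answer: back: HOME,P,B,F
current: W
forward: (empty)

Derivation:
After 1 (visit(Q)): cur=Q back=1 fwd=0
After 2 (back): cur=HOME back=0 fwd=1
After 3 (visit(P)): cur=P back=1 fwd=0
After 4 (visit(B)): cur=B back=2 fwd=0
After 5 (visit(F)): cur=F back=3 fwd=0
After 6 (visit(K)): cur=K back=4 fwd=0
After 7 (back): cur=F back=3 fwd=1
After 8 (visit(M)): cur=M back=4 fwd=0
After 9 (back): cur=F back=3 fwd=1
After 10 (visit(W)): cur=W back=4 fwd=0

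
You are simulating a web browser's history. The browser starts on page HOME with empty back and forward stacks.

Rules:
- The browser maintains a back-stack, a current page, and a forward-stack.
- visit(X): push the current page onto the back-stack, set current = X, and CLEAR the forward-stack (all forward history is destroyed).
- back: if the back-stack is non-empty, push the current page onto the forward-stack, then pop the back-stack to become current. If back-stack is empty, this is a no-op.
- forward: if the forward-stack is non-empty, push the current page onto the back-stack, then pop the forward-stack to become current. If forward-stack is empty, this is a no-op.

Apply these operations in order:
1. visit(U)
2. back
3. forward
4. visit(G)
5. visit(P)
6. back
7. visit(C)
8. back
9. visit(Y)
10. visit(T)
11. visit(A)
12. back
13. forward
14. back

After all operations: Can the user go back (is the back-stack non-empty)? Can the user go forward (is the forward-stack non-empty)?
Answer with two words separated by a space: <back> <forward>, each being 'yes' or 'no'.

Answer: yes yes

Derivation:
After 1 (visit(U)): cur=U back=1 fwd=0
After 2 (back): cur=HOME back=0 fwd=1
After 3 (forward): cur=U back=1 fwd=0
After 4 (visit(G)): cur=G back=2 fwd=0
After 5 (visit(P)): cur=P back=3 fwd=0
After 6 (back): cur=G back=2 fwd=1
After 7 (visit(C)): cur=C back=3 fwd=0
After 8 (back): cur=G back=2 fwd=1
After 9 (visit(Y)): cur=Y back=3 fwd=0
After 10 (visit(T)): cur=T back=4 fwd=0
After 11 (visit(A)): cur=A back=5 fwd=0
After 12 (back): cur=T back=4 fwd=1
After 13 (forward): cur=A back=5 fwd=0
After 14 (back): cur=T back=4 fwd=1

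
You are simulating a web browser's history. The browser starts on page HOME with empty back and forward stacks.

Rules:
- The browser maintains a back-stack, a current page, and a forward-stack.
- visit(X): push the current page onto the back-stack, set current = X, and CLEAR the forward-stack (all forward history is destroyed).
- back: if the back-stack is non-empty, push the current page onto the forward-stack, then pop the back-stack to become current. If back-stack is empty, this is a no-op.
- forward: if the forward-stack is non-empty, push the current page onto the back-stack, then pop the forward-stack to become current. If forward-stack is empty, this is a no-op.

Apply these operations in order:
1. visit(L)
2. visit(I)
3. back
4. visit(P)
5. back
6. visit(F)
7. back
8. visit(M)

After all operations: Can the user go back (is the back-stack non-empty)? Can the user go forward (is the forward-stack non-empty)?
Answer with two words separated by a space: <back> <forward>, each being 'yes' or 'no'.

Answer: yes no

Derivation:
After 1 (visit(L)): cur=L back=1 fwd=0
After 2 (visit(I)): cur=I back=2 fwd=0
After 3 (back): cur=L back=1 fwd=1
After 4 (visit(P)): cur=P back=2 fwd=0
After 5 (back): cur=L back=1 fwd=1
After 6 (visit(F)): cur=F back=2 fwd=0
After 7 (back): cur=L back=1 fwd=1
After 8 (visit(M)): cur=M back=2 fwd=0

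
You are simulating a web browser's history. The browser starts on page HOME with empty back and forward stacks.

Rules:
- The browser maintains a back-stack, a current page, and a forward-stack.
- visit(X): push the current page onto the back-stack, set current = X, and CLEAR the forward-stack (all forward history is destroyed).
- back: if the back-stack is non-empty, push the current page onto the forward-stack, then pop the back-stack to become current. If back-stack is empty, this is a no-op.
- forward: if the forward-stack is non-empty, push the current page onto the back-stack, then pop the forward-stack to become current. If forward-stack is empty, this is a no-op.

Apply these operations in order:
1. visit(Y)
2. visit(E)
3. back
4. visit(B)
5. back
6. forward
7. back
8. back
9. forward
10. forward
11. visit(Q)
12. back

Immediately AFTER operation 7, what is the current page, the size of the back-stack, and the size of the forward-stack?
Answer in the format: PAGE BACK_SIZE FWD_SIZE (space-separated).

After 1 (visit(Y)): cur=Y back=1 fwd=0
After 2 (visit(E)): cur=E back=2 fwd=0
After 3 (back): cur=Y back=1 fwd=1
After 4 (visit(B)): cur=B back=2 fwd=0
After 5 (back): cur=Y back=1 fwd=1
After 6 (forward): cur=B back=2 fwd=0
After 7 (back): cur=Y back=1 fwd=1

Y 1 1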